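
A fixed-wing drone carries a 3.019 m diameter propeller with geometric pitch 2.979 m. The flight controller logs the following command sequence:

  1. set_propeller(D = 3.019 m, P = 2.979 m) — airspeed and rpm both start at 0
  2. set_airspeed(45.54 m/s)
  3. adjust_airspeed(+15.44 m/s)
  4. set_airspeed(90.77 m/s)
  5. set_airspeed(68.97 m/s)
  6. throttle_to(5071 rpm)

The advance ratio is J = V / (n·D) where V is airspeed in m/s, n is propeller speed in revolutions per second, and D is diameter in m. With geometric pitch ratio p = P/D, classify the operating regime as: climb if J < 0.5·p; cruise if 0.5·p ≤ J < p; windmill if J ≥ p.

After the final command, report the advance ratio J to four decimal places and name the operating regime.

set_propeller: D = 3.019 m, P = 2.979 m (p = P/D = 0.986751); state ← (V=0, rpm=0)
set_airspeed(45.54): V ← 45.54 m/s
adjust_airspeed(+15.44): V ← 45.54 +15.44 = 60.98 m/s
set_airspeed(90.77): V ← 90.77 m/s
set_airspeed(68.97): V ← 68.97 m/s
throttle_to(5071): rpm ← 5071
final state: V = 68.97 m/s, rpm = 5071 → n = rpm/60 = 84.516667 rev/s
J = V / (n·D) = 68.97 / (84.516667 × 3.019) = 0.270305
regime bands: climb J<0.4934 | cruise [0.4934, 0.9868) | windmill J≥0.9868
J = 0.2703 → climb

J = 0.2703, regime = climb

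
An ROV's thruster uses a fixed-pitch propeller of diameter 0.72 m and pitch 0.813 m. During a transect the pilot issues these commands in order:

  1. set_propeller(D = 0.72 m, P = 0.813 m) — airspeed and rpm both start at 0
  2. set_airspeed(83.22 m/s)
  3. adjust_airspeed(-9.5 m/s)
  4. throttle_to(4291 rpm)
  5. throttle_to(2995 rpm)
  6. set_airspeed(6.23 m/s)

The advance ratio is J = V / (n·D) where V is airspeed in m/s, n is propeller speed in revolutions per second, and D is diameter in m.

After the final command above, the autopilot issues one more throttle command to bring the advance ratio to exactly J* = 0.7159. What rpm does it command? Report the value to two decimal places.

rpm = 725.19

set_propeller: D = 0.72 m, P = 0.813 m (p = P/D = 1.129167); state ← (V=0, rpm=0)
set_airspeed(83.22): V ← 83.22 m/s
adjust_airspeed(-9.5): V ← 83.22 -9.5 = 73.72 m/s
throttle_to(4291): rpm ← 4291
throttle_to(2995): rpm ← 2995
set_airspeed(6.23): V ← 6.23 m/s
final state: V = 6.23 m/s, rpm = 2995 → n = rpm/60 = 49.916667 rev/s
target J* = 0.7159; solve J* = V/(n·D) for n: n = V/(J*·D) = 6.23/(0.7159 × 0.72) = 12.086573 rev/s
rpm = 60·n = 725.194394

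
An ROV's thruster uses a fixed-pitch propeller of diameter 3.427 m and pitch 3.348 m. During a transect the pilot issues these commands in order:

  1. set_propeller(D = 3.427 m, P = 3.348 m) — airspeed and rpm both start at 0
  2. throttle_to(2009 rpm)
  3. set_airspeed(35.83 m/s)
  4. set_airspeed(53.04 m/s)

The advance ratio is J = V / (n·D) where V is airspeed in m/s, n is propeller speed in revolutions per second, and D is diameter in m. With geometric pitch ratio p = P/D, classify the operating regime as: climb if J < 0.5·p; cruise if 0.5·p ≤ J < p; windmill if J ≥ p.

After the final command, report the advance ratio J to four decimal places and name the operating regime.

J = 0.4622, regime = climb

set_propeller: D = 3.427 m, P = 3.348 m (p = P/D = 0.976948); state ← (V=0, rpm=0)
throttle_to(2009): rpm ← 2009
set_airspeed(35.83): V ← 35.83 m/s
set_airspeed(53.04): V ← 53.04 m/s
final state: V = 53.04 m/s, rpm = 2009 → n = rpm/60 = 33.483333 rev/s
J = V / (n·D) = 53.04 / (33.483333 × 3.427) = 0.462233
regime bands: climb J<0.4885 | cruise [0.4885, 0.9769) | windmill J≥0.9769
J = 0.4622 → climb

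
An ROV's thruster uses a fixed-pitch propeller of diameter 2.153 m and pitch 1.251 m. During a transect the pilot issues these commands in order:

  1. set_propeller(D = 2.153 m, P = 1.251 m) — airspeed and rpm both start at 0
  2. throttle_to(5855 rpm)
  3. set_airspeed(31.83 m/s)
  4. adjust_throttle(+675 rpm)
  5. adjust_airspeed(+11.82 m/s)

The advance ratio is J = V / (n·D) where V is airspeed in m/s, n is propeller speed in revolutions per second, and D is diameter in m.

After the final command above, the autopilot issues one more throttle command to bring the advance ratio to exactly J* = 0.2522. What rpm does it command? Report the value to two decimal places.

set_propeller: D = 2.153 m, P = 1.251 m (p = P/D = 0.581050); state ← (V=0, rpm=0)
throttle_to(5855): rpm ← 5855
set_airspeed(31.83): V ← 31.83 m/s
adjust_throttle(+675): rpm ← 5855 +675 = 6530
adjust_airspeed(+11.82): V ← 31.83 +11.82 = 43.65 m/s
final state: V = 43.65 m/s, rpm = 6530 → n = rpm/60 = 108.833333 rev/s
target J* = 0.2522; solve J* = V/(n·D) for n: n = V/(J*·D) = 43.65/(0.2522 × 2.153) = 80.388724 rev/s
rpm = 60·n = 4823.323448

rpm = 4823.32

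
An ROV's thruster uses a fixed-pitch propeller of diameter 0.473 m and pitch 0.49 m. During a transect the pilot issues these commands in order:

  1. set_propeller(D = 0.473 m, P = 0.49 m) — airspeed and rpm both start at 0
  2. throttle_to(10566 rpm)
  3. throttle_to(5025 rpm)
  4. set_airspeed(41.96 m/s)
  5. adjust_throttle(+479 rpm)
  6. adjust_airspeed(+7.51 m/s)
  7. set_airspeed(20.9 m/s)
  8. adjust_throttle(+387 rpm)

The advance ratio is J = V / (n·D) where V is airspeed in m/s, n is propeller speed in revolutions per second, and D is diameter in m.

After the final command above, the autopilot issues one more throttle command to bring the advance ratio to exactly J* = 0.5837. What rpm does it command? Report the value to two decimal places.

rpm = 4542.00

set_propeller: D = 0.473 m, P = 0.49 m (p = P/D = 1.035941); state ← (V=0, rpm=0)
throttle_to(10566): rpm ← 10566
throttle_to(5025): rpm ← 5025
set_airspeed(41.96): V ← 41.96 m/s
adjust_throttle(+479): rpm ← 5025 +479 = 5504
adjust_airspeed(+7.51): V ← 41.96 +7.51 = 49.47 m/s
set_airspeed(20.9): V ← 20.9 m/s
adjust_throttle(+387): rpm ← 5504 +387 = 5891
final state: V = 20.9 m/s, rpm = 5891 → n = rpm/60 = 98.183333 rev/s
target J* = 0.5837; solve J* = V/(n·D) for n: n = V/(J*·D) = 20.9/(0.5837 × 0.473) = 75.699925 rev/s
rpm = 60·n = 4541.995530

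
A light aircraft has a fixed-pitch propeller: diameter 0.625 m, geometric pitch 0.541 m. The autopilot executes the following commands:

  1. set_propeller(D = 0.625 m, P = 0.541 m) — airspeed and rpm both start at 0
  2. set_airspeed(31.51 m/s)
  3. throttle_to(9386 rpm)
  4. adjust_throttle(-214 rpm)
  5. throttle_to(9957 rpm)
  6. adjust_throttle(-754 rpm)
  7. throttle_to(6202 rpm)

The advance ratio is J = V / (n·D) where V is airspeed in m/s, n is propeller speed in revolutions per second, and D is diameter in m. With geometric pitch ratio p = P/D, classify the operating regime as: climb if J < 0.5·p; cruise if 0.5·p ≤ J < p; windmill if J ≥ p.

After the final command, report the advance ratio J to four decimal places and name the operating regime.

J = 0.4877, regime = cruise

set_propeller: D = 0.625 m, P = 0.541 m (p = P/D = 0.865600); state ← (V=0, rpm=0)
set_airspeed(31.51): V ← 31.51 m/s
throttle_to(9386): rpm ← 9386
adjust_throttle(-214): rpm ← 9386 -214 = 9172
throttle_to(9957): rpm ← 9957
adjust_throttle(-754): rpm ← 9957 -754 = 9203
throttle_to(6202): rpm ← 6202
final state: V = 31.51 m/s, rpm = 6202 → n = rpm/60 = 103.366667 rev/s
J = V / (n·D) = 31.51 / (103.366667 × 0.625) = 0.487739
regime bands: climb J<0.4328 | cruise [0.4328, 0.8656) | windmill J≥0.8656
J = 0.4877 → cruise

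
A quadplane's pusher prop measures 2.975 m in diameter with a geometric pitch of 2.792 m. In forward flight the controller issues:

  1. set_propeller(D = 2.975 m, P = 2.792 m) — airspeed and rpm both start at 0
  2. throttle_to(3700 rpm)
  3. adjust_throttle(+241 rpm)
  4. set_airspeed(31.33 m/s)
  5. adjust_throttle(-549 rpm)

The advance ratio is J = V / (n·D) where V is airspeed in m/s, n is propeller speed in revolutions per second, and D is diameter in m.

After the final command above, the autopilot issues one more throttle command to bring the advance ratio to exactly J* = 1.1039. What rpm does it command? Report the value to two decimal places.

rpm = 572.39

set_propeller: D = 2.975 m, P = 2.792 m (p = P/D = 0.938487); state ← (V=0, rpm=0)
throttle_to(3700): rpm ← 3700
adjust_throttle(+241): rpm ← 3700 +241 = 3941
set_airspeed(31.33): V ← 31.33 m/s
adjust_throttle(-549): rpm ← 3941 -549 = 3392
final state: V = 31.33 m/s, rpm = 3392 → n = rpm/60 = 56.533333 rev/s
target J* = 1.1039; solve J* = V/(n·D) for n: n = V/(J*·D) = 31.33/(1.1039 × 2.975) = 9.539897 rev/s
rpm = 60·n = 572.393828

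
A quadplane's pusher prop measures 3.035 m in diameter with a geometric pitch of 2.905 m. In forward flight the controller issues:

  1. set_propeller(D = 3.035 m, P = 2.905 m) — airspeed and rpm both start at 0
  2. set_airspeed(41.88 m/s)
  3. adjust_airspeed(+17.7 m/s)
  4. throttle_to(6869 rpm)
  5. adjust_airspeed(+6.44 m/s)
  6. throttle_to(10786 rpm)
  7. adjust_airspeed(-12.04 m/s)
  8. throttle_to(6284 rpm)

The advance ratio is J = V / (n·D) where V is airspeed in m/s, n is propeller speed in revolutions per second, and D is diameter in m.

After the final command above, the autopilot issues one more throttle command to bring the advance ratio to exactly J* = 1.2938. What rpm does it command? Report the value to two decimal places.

rpm = 824.82

set_propeller: D = 3.035 m, P = 2.905 m (p = P/D = 0.957166); state ← (V=0, rpm=0)
set_airspeed(41.88): V ← 41.88 m/s
adjust_airspeed(+17.7): V ← 41.88 +17.7 = 59.58 m/s
throttle_to(6869): rpm ← 6869
adjust_airspeed(+6.44): V ← 59.58 +6.44 = 66.02 m/s
throttle_to(10786): rpm ← 10786
adjust_airspeed(-12.04): V ← 66.02 -12.04 = 53.98 m/s
throttle_to(6284): rpm ← 6284
final state: V = 53.98 m/s, rpm = 6284 → n = rpm/60 = 104.733333 rev/s
target J* = 1.2938; solve J* = V/(n·D) for n: n = V/(J*·D) = 53.98/(1.2938 × 3.035) = 13.746972 rev/s
rpm = 60·n = 824.818301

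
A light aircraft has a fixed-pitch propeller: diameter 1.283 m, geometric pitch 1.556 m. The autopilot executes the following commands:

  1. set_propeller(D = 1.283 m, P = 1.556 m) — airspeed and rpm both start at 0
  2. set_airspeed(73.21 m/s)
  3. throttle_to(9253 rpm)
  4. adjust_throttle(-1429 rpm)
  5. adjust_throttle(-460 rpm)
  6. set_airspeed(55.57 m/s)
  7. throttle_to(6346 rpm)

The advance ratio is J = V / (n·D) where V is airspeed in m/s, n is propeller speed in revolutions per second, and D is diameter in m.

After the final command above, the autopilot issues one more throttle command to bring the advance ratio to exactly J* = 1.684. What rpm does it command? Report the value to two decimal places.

set_propeller: D = 1.283 m, P = 1.556 m (p = P/D = 1.212783); state ← (V=0, rpm=0)
set_airspeed(73.21): V ← 73.21 m/s
throttle_to(9253): rpm ← 9253
adjust_throttle(-1429): rpm ← 9253 -1429 = 7824
adjust_throttle(-460): rpm ← 7824 -460 = 7364
set_airspeed(55.57): V ← 55.57 m/s
throttle_to(6346): rpm ← 6346
final state: V = 55.57 m/s, rpm = 6346 → n = rpm/60 = 105.766667 rev/s
target J* = 1.684; solve J* = V/(n·D) for n: n = V/(J*·D) = 55.57/(1.684 × 1.283) = 25.720041 rev/s
rpm = 60·n = 1543.202448

rpm = 1543.20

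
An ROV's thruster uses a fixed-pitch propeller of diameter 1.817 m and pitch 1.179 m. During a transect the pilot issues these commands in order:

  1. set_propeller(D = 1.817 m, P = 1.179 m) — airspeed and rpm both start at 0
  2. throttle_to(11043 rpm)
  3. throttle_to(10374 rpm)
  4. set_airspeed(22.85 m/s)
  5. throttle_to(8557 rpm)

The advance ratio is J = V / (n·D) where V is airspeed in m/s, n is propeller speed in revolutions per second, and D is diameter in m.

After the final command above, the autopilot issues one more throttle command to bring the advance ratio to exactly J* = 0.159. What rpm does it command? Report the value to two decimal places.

set_propeller: D = 1.817 m, P = 1.179 m (p = P/D = 0.648872); state ← (V=0, rpm=0)
throttle_to(11043): rpm ← 11043
throttle_to(10374): rpm ← 10374
set_airspeed(22.85): V ← 22.85 m/s
throttle_to(8557): rpm ← 8557
final state: V = 22.85 m/s, rpm = 8557 → n = rpm/60 = 142.616667 rev/s
target J* = 0.159; solve J* = V/(n·D) for n: n = V/(J*·D) = 22.85/(0.159 × 1.817) = 79.092290 rev/s
rpm = 60·n = 4745.537430

rpm = 4745.54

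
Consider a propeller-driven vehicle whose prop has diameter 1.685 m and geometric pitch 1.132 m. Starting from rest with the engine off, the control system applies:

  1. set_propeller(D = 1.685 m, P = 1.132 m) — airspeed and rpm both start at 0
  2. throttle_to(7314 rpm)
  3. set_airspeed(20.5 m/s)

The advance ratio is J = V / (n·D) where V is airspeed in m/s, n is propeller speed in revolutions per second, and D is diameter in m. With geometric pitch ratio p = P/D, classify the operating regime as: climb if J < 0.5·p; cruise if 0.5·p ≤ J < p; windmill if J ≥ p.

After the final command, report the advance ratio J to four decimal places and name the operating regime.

set_propeller: D = 1.685 m, P = 1.132 m (p = P/D = 0.671810); state ← (V=0, rpm=0)
throttle_to(7314): rpm ← 7314
set_airspeed(20.5): V ← 20.5 m/s
final state: V = 20.5 m/s, rpm = 7314 → n = rpm/60 = 121.900000 rev/s
J = V / (n·D) = 20.5 / (121.900000 × 1.685) = 0.099805
regime bands: climb J<0.3359 | cruise [0.3359, 0.6718) | windmill J≥0.6718
J = 0.0998 → climb

J = 0.0998, regime = climb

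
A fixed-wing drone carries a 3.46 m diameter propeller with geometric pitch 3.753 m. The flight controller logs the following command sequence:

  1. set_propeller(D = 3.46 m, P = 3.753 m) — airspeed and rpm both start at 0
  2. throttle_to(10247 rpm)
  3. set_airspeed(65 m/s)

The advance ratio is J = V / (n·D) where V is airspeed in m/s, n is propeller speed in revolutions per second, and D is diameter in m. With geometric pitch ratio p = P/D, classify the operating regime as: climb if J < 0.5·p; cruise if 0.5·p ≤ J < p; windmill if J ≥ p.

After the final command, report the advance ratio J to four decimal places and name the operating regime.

set_propeller: D = 3.46 m, P = 3.753 m (p = P/D = 1.084682); state ← (V=0, rpm=0)
throttle_to(10247): rpm ← 10247
set_airspeed(65): V ← 65 m/s
final state: V = 65 m/s, rpm = 10247 → n = rpm/60 = 170.783333 rev/s
J = V / (n·D) = 65 / (170.783333 × 3.46) = 0.110000
regime bands: climb J<0.5423 | cruise [0.5423, 1.0847) | windmill J≥1.0847
J = 0.1100 → climb

J = 0.1100, regime = climb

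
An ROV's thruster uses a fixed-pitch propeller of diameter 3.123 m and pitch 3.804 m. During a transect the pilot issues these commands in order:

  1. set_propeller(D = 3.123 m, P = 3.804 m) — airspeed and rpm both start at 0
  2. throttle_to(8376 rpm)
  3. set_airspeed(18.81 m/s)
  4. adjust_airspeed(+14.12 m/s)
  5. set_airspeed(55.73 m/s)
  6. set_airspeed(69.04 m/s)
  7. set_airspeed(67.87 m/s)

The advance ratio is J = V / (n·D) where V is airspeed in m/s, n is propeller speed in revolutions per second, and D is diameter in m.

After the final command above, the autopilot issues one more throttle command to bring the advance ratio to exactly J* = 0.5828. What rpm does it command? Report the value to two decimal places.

rpm = 2237.37

set_propeller: D = 3.123 m, P = 3.804 m (p = P/D = 1.218060); state ← (V=0, rpm=0)
throttle_to(8376): rpm ← 8376
set_airspeed(18.81): V ← 18.81 m/s
adjust_airspeed(+14.12): V ← 18.81 +14.12 = 32.93 m/s
set_airspeed(55.73): V ← 55.73 m/s
set_airspeed(69.04): V ← 69.04 m/s
set_airspeed(67.87): V ← 67.87 m/s
final state: V = 67.87 m/s, rpm = 8376 → n = rpm/60 = 139.600000 rev/s
target J* = 0.5828; solve J* = V/(n·D) for n: n = V/(J*·D) = 67.87/(0.5828 × 3.123) = 37.289480 rev/s
rpm = 60·n = 2237.368773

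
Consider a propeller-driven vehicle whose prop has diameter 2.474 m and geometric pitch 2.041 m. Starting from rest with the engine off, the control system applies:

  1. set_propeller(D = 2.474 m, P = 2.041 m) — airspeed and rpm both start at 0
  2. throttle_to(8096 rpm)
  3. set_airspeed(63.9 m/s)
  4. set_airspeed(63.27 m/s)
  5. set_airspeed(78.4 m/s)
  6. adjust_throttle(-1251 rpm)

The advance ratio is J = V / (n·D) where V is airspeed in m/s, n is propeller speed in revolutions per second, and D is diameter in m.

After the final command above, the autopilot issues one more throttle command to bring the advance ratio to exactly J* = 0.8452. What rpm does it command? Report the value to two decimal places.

rpm = 2249.61

set_propeller: D = 2.474 m, P = 2.041 m (p = P/D = 0.824980); state ← (V=0, rpm=0)
throttle_to(8096): rpm ← 8096
set_airspeed(63.9): V ← 63.9 m/s
set_airspeed(63.27): V ← 63.27 m/s
set_airspeed(78.4): V ← 78.4 m/s
adjust_throttle(-1251): rpm ← 8096 -1251 = 6845
final state: V = 78.4 m/s, rpm = 6845 → n = rpm/60 = 114.083333 rev/s
target J* = 0.8452; solve J* = V/(n·D) for n: n = V/(J*·D) = 78.4/(0.8452 × 2.474) = 37.493577 rev/s
rpm = 60·n = 2249.614639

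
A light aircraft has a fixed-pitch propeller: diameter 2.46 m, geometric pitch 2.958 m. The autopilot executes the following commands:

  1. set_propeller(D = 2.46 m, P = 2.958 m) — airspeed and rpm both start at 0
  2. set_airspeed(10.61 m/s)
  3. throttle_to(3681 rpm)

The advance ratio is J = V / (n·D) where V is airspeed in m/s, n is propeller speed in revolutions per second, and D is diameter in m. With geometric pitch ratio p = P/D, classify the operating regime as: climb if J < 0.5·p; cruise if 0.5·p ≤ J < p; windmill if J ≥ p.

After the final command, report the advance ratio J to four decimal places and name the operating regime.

J = 0.0703, regime = climb

set_propeller: D = 2.46 m, P = 2.958 m (p = P/D = 1.202439); state ← (V=0, rpm=0)
set_airspeed(10.61): V ← 10.61 m/s
throttle_to(3681): rpm ← 3681
final state: V = 10.61 m/s, rpm = 3681 → n = rpm/60 = 61.350000 rev/s
J = V / (n·D) = 10.61 / (61.350000 × 2.46) = 0.070302
regime bands: climb J<0.6012 | cruise [0.6012, 1.2024) | windmill J≥1.2024
J = 0.0703 → climb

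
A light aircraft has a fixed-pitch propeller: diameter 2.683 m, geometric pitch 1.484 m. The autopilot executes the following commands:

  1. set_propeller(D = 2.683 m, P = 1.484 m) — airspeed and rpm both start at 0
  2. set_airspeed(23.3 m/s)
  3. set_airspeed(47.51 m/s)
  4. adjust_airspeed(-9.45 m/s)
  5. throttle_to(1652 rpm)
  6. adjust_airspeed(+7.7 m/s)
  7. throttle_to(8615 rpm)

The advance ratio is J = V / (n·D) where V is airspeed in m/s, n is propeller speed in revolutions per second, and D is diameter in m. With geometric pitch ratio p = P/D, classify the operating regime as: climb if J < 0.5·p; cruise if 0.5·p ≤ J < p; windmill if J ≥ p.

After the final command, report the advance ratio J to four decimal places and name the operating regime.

J = 0.1188, regime = climb

set_propeller: D = 2.683 m, P = 1.484 m (p = P/D = 0.553112); state ← (V=0, rpm=0)
set_airspeed(23.3): V ← 23.3 m/s
set_airspeed(47.51): V ← 47.51 m/s
adjust_airspeed(-9.45): V ← 47.51 -9.45 = 38.06 m/s
throttle_to(1652): rpm ← 1652
adjust_airspeed(+7.7): V ← 38.06 +7.7 = 45.76 m/s
throttle_to(8615): rpm ← 8615
final state: V = 45.76 m/s, rpm = 8615 → n = rpm/60 = 143.583333 rev/s
J = V / (n·D) = 45.76 / (143.583333 × 2.683) = 0.118785
regime bands: climb J<0.2766 | cruise [0.2766, 0.5531) | windmill J≥0.5531
J = 0.1188 → climb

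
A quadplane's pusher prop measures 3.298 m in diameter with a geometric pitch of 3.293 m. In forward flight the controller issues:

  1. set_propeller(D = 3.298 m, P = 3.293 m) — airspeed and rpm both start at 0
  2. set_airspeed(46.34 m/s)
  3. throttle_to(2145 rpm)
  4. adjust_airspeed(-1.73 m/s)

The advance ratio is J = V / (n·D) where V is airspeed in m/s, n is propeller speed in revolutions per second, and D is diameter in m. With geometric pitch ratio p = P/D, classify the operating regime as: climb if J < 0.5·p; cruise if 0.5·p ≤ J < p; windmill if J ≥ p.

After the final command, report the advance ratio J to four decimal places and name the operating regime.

set_propeller: D = 3.298 m, P = 3.293 m (p = P/D = 0.998484); state ← (V=0, rpm=0)
set_airspeed(46.34): V ← 46.34 m/s
throttle_to(2145): rpm ← 2145
adjust_airspeed(-1.73): V ← 46.34 -1.73 = 44.61 m/s
final state: V = 44.61 m/s, rpm = 2145 → n = rpm/60 = 35.750000 rev/s
J = V / (n·D) = 44.61 / (35.750000 × 3.298) = 0.378360
regime bands: climb J<0.4992 | cruise [0.4992, 0.9985) | windmill J≥0.9985
J = 0.3784 → climb

J = 0.3784, regime = climb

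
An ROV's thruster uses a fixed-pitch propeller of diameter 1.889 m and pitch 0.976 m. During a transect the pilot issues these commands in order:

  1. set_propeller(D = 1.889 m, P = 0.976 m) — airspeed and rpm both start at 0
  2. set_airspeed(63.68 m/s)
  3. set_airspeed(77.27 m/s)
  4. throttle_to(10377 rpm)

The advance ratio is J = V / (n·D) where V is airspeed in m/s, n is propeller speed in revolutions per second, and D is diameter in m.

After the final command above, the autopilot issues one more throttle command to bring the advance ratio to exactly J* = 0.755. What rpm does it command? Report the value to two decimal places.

set_propeller: D = 1.889 m, P = 0.976 m (p = P/D = 0.516675); state ← (V=0, rpm=0)
set_airspeed(63.68): V ← 63.68 m/s
set_airspeed(77.27): V ← 77.27 m/s
throttle_to(10377): rpm ← 10377
final state: V = 77.27 m/s, rpm = 10377 → n = rpm/60 = 172.950000 rev/s
target J* = 0.755; solve J* = V/(n·D) for n: n = V/(J*·D) = 77.27/(0.755 × 1.889) = 54.179127 rev/s
rpm = 60·n = 3250.747619

rpm = 3250.75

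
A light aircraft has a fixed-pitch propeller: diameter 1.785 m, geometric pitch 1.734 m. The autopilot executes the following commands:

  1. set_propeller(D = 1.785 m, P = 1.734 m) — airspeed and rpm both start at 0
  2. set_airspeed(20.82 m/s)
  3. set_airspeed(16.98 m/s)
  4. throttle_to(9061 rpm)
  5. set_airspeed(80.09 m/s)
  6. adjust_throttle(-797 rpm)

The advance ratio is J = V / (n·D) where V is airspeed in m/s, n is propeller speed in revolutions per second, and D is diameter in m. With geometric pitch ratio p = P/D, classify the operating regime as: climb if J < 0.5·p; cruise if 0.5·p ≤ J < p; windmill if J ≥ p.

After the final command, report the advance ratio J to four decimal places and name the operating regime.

J = 0.3258, regime = climb

set_propeller: D = 1.785 m, P = 1.734 m (p = P/D = 0.971429); state ← (V=0, rpm=0)
set_airspeed(20.82): V ← 20.82 m/s
set_airspeed(16.98): V ← 16.98 m/s
throttle_to(9061): rpm ← 9061
set_airspeed(80.09): V ← 80.09 m/s
adjust_throttle(-797): rpm ← 9061 -797 = 8264
final state: V = 80.09 m/s, rpm = 8264 → n = rpm/60 = 137.733333 rev/s
J = V / (n·D) = 80.09 / (137.733333 × 1.785) = 0.325762
regime bands: climb J<0.4857 | cruise [0.4857, 0.9714) | windmill J≥0.9714
J = 0.3258 → climb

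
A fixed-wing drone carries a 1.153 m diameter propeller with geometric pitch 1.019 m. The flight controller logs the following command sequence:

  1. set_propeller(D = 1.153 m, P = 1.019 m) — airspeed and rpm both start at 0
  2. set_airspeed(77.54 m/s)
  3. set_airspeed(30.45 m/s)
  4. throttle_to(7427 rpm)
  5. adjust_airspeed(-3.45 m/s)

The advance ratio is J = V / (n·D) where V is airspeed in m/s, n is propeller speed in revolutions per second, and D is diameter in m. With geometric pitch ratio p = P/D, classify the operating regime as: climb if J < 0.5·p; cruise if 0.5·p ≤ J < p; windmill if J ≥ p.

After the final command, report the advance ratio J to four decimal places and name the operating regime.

J = 0.1892, regime = climb

set_propeller: D = 1.153 m, P = 1.019 m (p = P/D = 0.883781); state ← (V=0, rpm=0)
set_airspeed(77.54): V ← 77.54 m/s
set_airspeed(30.45): V ← 30.45 m/s
throttle_to(7427): rpm ← 7427
adjust_airspeed(-3.45): V ← 30.45 -3.45 = 27 m/s
final state: V = 27 m/s, rpm = 7427 → n = rpm/60 = 123.783333 rev/s
J = V / (n·D) = 27 / (123.783333 × 1.153) = 0.189179
regime bands: climb J<0.4419 | cruise [0.4419, 0.8838) | windmill J≥0.8838
J = 0.1892 → climb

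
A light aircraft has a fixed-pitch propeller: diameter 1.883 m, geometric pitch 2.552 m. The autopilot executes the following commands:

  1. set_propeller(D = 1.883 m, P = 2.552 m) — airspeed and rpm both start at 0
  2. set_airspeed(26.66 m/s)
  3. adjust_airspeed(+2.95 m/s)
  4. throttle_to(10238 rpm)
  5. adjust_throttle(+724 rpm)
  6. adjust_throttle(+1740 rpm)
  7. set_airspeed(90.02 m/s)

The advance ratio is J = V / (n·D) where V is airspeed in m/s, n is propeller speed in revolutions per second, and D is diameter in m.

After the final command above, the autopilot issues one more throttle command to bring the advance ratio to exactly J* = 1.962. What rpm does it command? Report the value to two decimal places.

set_propeller: D = 1.883 m, P = 2.552 m (p = P/D = 1.355284); state ← (V=0, rpm=0)
set_airspeed(26.66): V ← 26.66 m/s
adjust_airspeed(+2.95): V ← 26.66 +2.95 = 29.61 m/s
throttle_to(10238): rpm ← 10238
adjust_throttle(+724): rpm ← 10238 +724 = 10962
adjust_throttle(+1740): rpm ← 10962 +1740 = 12702
set_airspeed(90.02): V ← 90.02 m/s
final state: V = 90.02 m/s, rpm = 12702 → n = rpm/60 = 211.700000 rev/s
target J* = 1.962; solve J* = V/(n·D) for n: n = V/(J*·D) = 90.02/(1.962 × 1.883) = 24.366306 rev/s
rpm = 60·n = 1461.978332

rpm = 1461.98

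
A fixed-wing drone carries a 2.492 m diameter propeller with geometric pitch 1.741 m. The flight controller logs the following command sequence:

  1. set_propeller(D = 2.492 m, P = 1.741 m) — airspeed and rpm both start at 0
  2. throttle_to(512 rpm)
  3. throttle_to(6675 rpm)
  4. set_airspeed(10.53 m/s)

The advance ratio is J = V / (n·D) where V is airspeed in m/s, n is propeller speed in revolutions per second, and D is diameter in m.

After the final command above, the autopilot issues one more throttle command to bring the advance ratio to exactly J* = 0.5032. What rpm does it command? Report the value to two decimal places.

set_propeller: D = 2.492 m, P = 1.741 m (p = P/D = 0.698636); state ← (V=0, rpm=0)
throttle_to(512): rpm ← 512
throttle_to(6675): rpm ← 6675
set_airspeed(10.53): V ← 10.53 m/s
final state: V = 10.53 m/s, rpm = 6675 → n = rpm/60 = 111.250000 rev/s
target J* = 0.5032; solve J* = V/(n·D) for n: n = V/(J*·D) = 10.53/(0.5032 × 2.492) = 8.397301 rev/s
rpm = 60·n = 503.838037

rpm = 503.84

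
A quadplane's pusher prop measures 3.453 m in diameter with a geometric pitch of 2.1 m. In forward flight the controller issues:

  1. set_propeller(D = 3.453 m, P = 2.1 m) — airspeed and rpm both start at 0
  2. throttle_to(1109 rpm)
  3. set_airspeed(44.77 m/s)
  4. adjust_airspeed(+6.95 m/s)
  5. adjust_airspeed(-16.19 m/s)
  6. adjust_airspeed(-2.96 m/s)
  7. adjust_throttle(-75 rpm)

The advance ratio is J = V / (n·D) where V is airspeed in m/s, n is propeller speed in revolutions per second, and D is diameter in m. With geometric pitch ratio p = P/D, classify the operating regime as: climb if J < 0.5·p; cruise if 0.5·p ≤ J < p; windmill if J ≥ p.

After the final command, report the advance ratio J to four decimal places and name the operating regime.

set_propeller: D = 3.453 m, P = 2.1 m (p = P/D = 0.608167); state ← (V=0, rpm=0)
throttle_to(1109): rpm ← 1109
set_airspeed(44.77): V ← 44.77 m/s
adjust_airspeed(+6.95): V ← 44.77 +6.95 = 51.72 m/s
adjust_airspeed(-16.19): V ← 51.72 -16.19 = 35.53 m/s
adjust_airspeed(-2.96): V ← 35.53 -2.96 = 32.57 m/s
adjust_throttle(-75): rpm ← 1109 -75 = 1034
final state: V = 32.57 m/s, rpm = 1034 → n = rpm/60 = 17.233333 rev/s
J = V / (n·D) = 32.57 / (17.233333 × 3.453) = 0.547333
regime bands: climb J<0.3041 | cruise [0.3041, 0.6082) | windmill J≥0.6082
J = 0.5473 → cruise

J = 0.5473, regime = cruise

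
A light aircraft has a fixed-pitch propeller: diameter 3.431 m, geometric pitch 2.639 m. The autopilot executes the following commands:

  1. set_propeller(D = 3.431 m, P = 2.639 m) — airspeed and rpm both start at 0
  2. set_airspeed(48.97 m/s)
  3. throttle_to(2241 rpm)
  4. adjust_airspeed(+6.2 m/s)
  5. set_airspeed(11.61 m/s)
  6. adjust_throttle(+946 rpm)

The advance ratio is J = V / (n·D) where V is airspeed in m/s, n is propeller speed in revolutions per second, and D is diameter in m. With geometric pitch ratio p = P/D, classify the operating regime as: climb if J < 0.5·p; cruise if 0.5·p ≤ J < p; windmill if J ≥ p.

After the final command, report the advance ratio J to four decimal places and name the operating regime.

set_propeller: D = 3.431 m, P = 2.639 m (p = P/D = 0.769164); state ← (V=0, rpm=0)
set_airspeed(48.97): V ← 48.97 m/s
throttle_to(2241): rpm ← 2241
adjust_airspeed(+6.2): V ← 48.97 +6.2 = 55.17 m/s
set_airspeed(11.61): V ← 11.61 m/s
adjust_throttle(+946): rpm ← 2241 +946 = 3187
final state: V = 11.61 m/s, rpm = 3187 → n = rpm/60 = 53.116667 rev/s
J = V / (n·D) = 11.61 / (53.116667 × 3.431) = 0.063706
regime bands: climb J<0.3846 | cruise [0.3846, 0.7692) | windmill J≥0.7692
J = 0.0637 → climb

J = 0.0637, regime = climb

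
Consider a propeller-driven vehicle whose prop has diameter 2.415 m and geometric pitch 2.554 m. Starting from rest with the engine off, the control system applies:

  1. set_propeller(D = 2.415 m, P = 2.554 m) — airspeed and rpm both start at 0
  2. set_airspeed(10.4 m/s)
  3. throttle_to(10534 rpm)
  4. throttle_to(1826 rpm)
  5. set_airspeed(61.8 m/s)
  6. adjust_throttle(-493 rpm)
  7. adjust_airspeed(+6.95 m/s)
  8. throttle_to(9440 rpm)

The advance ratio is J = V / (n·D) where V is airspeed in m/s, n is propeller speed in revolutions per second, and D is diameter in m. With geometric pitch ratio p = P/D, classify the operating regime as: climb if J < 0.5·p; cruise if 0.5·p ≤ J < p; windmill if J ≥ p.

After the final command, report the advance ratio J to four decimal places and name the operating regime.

J = 0.1809, regime = climb

set_propeller: D = 2.415 m, P = 2.554 m (p = P/D = 1.057557); state ← (V=0, rpm=0)
set_airspeed(10.4): V ← 10.4 m/s
throttle_to(10534): rpm ← 10534
throttle_to(1826): rpm ← 1826
set_airspeed(61.8): V ← 61.8 m/s
adjust_throttle(-493): rpm ← 1826 -493 = 1333
adjust_airspeed(+6.95): V ← 61.8 +6.95 = 68.75 m/s
throttle_to(9440): rpm ← 9440
final state: V = 68.75 m/s, rpm = 9440 → n = rpm/60 = 157.333333 rev/s
J = V / (n·D) = 68.75 / (157.333333 × 2.415) = 0.180940
regime bands: climb J<0.5288 | cruise [0.5288, 1.0576) | windmill J≥1.0576
J = 0.1809 → climb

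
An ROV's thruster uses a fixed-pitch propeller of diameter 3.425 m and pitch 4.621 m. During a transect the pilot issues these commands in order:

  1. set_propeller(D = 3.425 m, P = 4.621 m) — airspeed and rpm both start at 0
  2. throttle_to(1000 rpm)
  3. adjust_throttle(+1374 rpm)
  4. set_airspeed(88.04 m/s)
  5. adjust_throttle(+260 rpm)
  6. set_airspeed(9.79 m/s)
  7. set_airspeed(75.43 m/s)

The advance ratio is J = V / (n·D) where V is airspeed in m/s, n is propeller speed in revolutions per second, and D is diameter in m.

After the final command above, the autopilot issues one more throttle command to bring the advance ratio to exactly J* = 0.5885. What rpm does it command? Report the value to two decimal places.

rpm = 2245.37

set_propeller: D = 3.425 m, P = 4.621 m (p = P/D = 1.349197); state ← (V=0, rpm=0)
throttle_to(1000): rpm ← 1000
adjust_throttle(+1374): rpm ← 1000 +1374 = 2374
set_airspeed(88.04): V ← 88.04 m/s
adjust_throttle(+260): rpm ← 2374 +260 = 2634
set_airspeed(9.79): V ← 9.79 m/s
set_airspeed(75.43): V ← 75.43 m/s
final state: V = 75.43 m/s, rpm = 2634 → n = rpm/60 = 43.900000 rev/s
target J* = 0.5885; solve J* = V/(n·D) for n: n = V/(J*·D) = 75.43/(0.5885 × 3.425) = 37.422868 rev/s
rpm = 60·n = 2245.372064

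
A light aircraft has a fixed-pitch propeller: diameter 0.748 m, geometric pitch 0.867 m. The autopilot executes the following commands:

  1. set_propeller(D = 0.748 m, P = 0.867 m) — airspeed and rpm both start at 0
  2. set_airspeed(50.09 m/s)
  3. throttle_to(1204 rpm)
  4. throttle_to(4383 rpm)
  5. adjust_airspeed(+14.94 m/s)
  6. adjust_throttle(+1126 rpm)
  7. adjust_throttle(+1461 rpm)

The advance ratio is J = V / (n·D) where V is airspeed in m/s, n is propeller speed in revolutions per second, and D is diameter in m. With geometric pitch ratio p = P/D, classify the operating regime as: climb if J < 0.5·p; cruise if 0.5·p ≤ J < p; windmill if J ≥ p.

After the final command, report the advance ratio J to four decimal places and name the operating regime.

J = 0.7484, regime = cruise

set_propeller: D = 0.748 m, P = 0.867 m (p = P/D = 1.159091); state ← (V=0, rpm=0)
set_airspeed(50.09): V ← 50.09 m/s
throttle_to(1204): rpm ← 1204
throttle_to(4383): rpm ← 4383
adjust_airspeed(+14.94): V ← 50.09 +14.94 = 65.03 m/s
adjust_throttle(+1126): rpm ← 4383 +1126 = 5509
adjust_throttle(+1461): rpm ← 5509 +1461 = 6970
final state: V = 65.03 m/s, rpm = 6970 → n = rpm/60 = 116.166667 rev/s
J = V / (n·D) = 65.03 / (116.166667 × 0.748) = 0.748395
regime bands: climb J<0.5795 | cruise [0.5795, 1.1591) | windmill J≥1.1591
J = 0.7484 → cruise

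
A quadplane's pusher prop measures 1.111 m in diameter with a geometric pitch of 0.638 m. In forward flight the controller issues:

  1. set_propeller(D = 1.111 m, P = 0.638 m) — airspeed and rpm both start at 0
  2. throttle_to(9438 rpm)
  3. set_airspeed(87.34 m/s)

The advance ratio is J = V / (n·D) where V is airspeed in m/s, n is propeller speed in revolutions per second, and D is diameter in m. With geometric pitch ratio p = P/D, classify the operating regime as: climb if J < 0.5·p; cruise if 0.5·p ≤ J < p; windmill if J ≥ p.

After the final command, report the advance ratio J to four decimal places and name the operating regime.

J = 0.4998, regime = cruise

set_propeller: D = 1.111 m, P = 0.638 m (p = P/D = 0.574257); state ← (V=0, rpm=0)
throttle_to(9438): rpm ← 9438
set_airspeed(87.34): V ← 87.34 m/s
final state: V = 87.34 m/s, rpm = 9438 → n = rpm/60 = 157.300000 rev/s
J = V / (n·D) = 87.34 / (157.300000 × 1.111) = 0.499770
regime bands: climb J<0.2871 | cruise [0.2871, 0.5743) | windmill J≥0.5743
J = 0.4998 → cruise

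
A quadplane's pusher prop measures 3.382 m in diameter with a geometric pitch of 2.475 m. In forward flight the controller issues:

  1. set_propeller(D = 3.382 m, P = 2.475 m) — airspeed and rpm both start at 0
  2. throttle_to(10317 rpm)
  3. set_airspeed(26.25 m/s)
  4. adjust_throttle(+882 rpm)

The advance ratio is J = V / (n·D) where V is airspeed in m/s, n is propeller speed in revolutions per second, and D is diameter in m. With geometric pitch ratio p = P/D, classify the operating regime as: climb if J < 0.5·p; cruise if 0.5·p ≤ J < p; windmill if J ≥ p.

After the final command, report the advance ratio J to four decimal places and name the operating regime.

set_propeller: D = 3.382 m, P = 2.475 m (p = P/D = 0.731815); state ← (V=0, rpm=0)
throttle_to(10317): rpm ← 10317
set_airspeed(26.25): V ← 26.25 m/s
adjust_throttle(+882): rpm ← 10317 +882 = 11199
final state: V = 26.25 m/s, rpm = 11199 → n = rpm/60 = 186.650000 rev/s
J = V / (n·D) = 26.25 / (186.650000 × 3.382) = 0.041584
regime bands: climb J<0.3659 | cruise [0.3659, 0.7318) | windmill J≥0.7318
J = 0.0416 → climb

J = 0.0416, regime = climb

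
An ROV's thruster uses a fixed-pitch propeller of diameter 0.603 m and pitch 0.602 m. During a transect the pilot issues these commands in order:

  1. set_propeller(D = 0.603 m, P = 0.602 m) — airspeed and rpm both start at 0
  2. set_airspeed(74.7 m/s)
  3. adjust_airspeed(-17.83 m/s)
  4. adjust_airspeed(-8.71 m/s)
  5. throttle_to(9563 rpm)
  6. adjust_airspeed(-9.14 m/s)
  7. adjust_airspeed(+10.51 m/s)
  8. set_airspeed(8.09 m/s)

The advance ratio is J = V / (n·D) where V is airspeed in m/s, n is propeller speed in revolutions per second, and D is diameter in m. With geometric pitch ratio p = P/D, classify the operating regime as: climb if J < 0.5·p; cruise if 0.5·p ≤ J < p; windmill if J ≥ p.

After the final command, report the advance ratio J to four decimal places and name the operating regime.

J = 0.0842, regime = climb

set_propeller: D = 0.603 m, P = 0.602 m (p = P/D = 0.998342); state ← (V=0, rpm=0)
set_airspeed(74.7): V ← 74.7 m/s
adjust_airspeed(-17.83): V ← 74.7 -17.83 = 56.87 m/s
adjust_airspeed(-8.71): V ← 56.87 -8.71 = 48.16 m/s
throttle_to(9563): rpm ← 9563
adjust_airspeed(-9.14): V ← 48.16 -9.14 = 39.02 m/s
adjust_airspeed(+10.51): V ← 39.02 +10.51 = 49.53 m/s
set_airspeed(8.09): V ← 8.09 m/s
final state: V = 8.09 m/s, rpm = 9563 → n = rpm/60 = 159.383333 rev/s
J = V / (n·D) = 8.09 / (159.383333 × 0.603) = 0.084176
regime bands: climb J<0.4992 | cruise [0.4992, 0.9983) | windmill J≥0.9983
J = 0.0842 → climb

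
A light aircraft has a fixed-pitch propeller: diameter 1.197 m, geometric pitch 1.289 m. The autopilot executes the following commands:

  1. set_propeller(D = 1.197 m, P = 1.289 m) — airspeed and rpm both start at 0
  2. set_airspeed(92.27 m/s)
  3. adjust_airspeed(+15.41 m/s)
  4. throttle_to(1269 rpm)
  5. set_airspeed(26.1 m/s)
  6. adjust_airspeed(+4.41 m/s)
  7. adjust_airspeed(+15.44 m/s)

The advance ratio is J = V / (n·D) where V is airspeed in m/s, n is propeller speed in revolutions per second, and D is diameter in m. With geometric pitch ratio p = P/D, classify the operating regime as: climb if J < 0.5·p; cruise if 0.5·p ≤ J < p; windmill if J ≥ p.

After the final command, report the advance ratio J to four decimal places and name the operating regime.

set_propeller: D = 1.197 m, P = 1.289 m (p = P/D = 1.076859); state ← (V=0, rpm=0)
set_airspeed(92.27): V ← 92.27 m/s
adjust_airspeed(+15.41): V ← 92.27 +15.41 = 107.68 m/s
throttle_to(1269): rpm ← 1269
set_airspeed(26.1): V ← 26.1 m/s
adjust_airspeed(+4.41): V ← 26.1 +4.41 = 30.51 m/s
adjust_airspeed(+15.44): V ← 30.51 +15.44 = 45.95 m/s
final state: V = 45.95 m/s, rpm = 1269 → n = rpm/60 = 21.150000 rev/s
J = V / (n·D) = 45.95 / (21.150000 × 1.197) = 1.815018
regime bands: climb J<0.5384 | cruise [0.5384, 1.0769) | windmill J≥1.0769
J = 1.8150 → windmill

J = 1.8150, regime = windmill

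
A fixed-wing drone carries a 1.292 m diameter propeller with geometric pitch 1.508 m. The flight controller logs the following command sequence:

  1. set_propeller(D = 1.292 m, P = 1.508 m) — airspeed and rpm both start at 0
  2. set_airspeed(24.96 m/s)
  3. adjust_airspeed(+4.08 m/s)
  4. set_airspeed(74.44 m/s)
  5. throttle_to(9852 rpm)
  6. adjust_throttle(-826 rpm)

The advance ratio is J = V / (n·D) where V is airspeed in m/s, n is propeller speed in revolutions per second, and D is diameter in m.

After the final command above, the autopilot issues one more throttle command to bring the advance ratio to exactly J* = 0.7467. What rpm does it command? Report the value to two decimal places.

set_propeller: D = 1.292 m, P = 1.508 m (p = P/D = 1.167183); state ← (V=0, rpm=0)
set_airspeed(24.96): V ← 24.96 m/s
adjust_airspeed(+4.08): V ← 24.96 +4.08 = 29.04 m/s
set_airspeed(74.44): V ← 74.44 m/s
throttle_to(9852): rpm ← 9852
adjust_throttle(-826): rpm ← 9852 -826 = 9026
final state: V = 74.44 m/s, rpm = 9026 → n = rpm/60 = 150.433333 rev/s
target J* = 0.7467; solve J* = V/(n·D) for n: n = V/(J*·D) = 74.44/(0.7467 × 1.292) = 77.160974 rev/s
rpm = 60·n = 4629.658423

rpm = 4629.66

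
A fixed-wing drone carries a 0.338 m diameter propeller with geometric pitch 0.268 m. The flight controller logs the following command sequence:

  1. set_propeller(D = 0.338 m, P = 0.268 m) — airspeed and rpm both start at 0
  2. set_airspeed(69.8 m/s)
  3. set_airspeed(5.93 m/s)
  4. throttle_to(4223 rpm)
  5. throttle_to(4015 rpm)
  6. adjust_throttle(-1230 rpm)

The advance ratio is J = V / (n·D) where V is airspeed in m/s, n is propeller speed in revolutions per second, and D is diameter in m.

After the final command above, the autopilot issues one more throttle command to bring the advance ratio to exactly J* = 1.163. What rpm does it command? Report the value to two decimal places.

set_propeller: D = 0.338 m, P = 0.268 m (p = P/D = 0.792899); state ← (V=0, rpm=0)
set_airspeed(69.8): V ← 69.8 m/s
set_airspeed(5.93): V ← 5.93 m/s
throttle_to(4223): rpm ← 4223
throttle_to(4015): rpm ← 4015
adjust_throttle(-1230): rpm ← 4015 -1230 = 2785
final state: V = 5.93 m/s, rpm = 2785 → n = rpm/60 = 46.416667 rev/s
target J* = 1.163; solve J* = V/(n·D) for n: n = V/(J*·D) = 5.93/(1.163 × 0.338) = 15.085450 rev/s
rpm = 60·n = 905.127018

rpm = 905.13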